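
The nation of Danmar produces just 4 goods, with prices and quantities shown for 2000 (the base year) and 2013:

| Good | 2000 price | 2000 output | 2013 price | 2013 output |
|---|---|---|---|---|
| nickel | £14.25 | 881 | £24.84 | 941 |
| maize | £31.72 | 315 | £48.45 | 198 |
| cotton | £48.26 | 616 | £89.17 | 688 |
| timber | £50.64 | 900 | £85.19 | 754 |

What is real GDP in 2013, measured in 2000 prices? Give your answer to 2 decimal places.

Real GDP 2013 = Σ (p_2000 × q_2013) = 14.25·941 + 31.72·198 + 48.26·688 + 50.64·754 = 91075.25.

£91075.25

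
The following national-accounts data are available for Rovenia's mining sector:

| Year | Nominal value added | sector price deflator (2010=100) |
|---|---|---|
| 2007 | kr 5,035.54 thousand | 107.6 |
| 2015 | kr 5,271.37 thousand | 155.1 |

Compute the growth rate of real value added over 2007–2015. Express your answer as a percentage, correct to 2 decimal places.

-27.38%

Deflate each year: 2007 → 5035.54/1.076 = 4679.87; 2015 → 5271.37/1.551 = 3398.69.
So real value added changed by 3398.69/4679.87 − 1 = -0.2738, i.e. -27.38%.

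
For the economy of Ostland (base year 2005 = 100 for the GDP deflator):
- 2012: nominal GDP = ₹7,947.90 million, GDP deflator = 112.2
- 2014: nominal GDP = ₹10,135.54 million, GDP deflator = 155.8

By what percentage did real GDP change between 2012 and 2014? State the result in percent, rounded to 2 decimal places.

Deflate each year: 2012 → 7947.90/1.122 = 7083.69; 2014 → 10135.54/1.558 = 6505.48.
So real GDP changed by 6505.48/7083.69 − 1 = -0.0816, i.e. -8.16%.

-8.16%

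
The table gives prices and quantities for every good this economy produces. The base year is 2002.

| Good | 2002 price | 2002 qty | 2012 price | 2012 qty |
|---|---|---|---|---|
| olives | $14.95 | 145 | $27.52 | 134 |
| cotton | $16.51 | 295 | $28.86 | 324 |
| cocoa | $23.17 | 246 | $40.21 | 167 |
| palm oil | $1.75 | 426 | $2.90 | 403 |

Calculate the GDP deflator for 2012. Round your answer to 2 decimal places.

Nominal GDP 2012 = 27.52·134 + 28.86·324 + 40.21·167 + 2.90·403 = 20922.09.
Real GDP 2012 (at 2002 prices) = 14.95·134 + 16.51·324 + 23.17·167 + 1.75·403 = 11927.18.
Deflator = Nominal/Real × 100 = 20922.09/11927.18 × 100 = 175.415.

175.42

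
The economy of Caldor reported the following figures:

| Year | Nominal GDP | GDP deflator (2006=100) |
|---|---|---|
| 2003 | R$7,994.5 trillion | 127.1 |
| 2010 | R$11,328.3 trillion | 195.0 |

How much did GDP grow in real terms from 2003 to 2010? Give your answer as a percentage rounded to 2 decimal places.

Real GDP 2003 = 7994.5 / 1.271 = 6289.93.
Real GDP 2010 = 11328.3 / 1.950 = 5809.38.
Real growth = 5809.38 / 6289.93 − 1 = -0.0764.

-7.64%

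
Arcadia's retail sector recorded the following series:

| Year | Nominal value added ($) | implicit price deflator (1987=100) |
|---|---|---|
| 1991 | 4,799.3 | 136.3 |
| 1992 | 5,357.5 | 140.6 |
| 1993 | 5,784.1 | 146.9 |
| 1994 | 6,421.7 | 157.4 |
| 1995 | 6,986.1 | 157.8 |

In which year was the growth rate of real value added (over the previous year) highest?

1992: real = 5357.5/1.406 = 3810.46; growth vs 1991 (3521.13) = 8.22%.
1993: real = 5784.1/1.469 = 3937.44; growth vs 1992 (3810.46) = 3.33%.
1994: real = 6421.7/1.574 = 4079.86; growth vs 1993 (3937.44) = 3.62%.
1995: real = 6986.1/1.578 = 4427.19; growth vs 1994 (4079.86) = 8.51%.

1995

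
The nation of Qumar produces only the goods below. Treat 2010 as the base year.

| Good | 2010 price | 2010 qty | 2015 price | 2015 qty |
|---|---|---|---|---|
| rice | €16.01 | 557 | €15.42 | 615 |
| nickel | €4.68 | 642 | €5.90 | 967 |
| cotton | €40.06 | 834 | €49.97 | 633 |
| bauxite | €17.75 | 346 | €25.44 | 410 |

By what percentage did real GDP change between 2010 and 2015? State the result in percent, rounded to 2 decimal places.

Real GDP 2010 = Nominal GDP 2010 = 16.01·557 + 4.68·642 + 40.06·834 + 17.75·346 = 51473.67.
Real GDP 2015 (at 2010 prices) = 16.01·615 + 4.68·967 + 40.06·633 + 17.75·410 = 47007.19.
Real growth = 47007.19/51473.67 − 1 = -0.0868.

-8.68%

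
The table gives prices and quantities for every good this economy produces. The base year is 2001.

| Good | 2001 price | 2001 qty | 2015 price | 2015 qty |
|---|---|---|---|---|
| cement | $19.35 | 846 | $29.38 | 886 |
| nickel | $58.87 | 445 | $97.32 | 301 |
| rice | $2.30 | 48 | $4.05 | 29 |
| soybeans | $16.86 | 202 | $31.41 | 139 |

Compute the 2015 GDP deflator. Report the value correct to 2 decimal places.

160.45

Nominal GDP 2015 = 29.38·886 + 97.32·301 + 4.05·29 + 31.41·139 = 59807.44.
Real GDP 2015 (at 2001 prices) = 19.35·886 + 58.87·301 + 2.30·29 + 16.86·139 = 37274.21.
Deflator = Nominal/Real × 100 = 59807.44/37274.21 × 100 = 160.453.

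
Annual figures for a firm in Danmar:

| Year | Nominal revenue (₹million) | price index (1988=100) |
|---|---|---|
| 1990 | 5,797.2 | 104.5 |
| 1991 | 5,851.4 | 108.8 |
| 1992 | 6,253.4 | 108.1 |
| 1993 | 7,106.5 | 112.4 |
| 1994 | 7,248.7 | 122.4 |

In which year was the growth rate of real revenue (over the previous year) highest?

1993

1991: real = 5851.4/1.088 = 5378.13; growth vs 1990 (5547.56) = -3.05%.
1992: real = 6253.4/1.081 = 5784.83; growth vs 1991 (5378.13) = 7.56%.
1993: real = 7106.5/1.124 = 6322.51; growth vs 1992 (5784.83) = 9.29%.
1994: real = 7248.7/1.224 = 5922.14; growth vs 1993 (6322.51) = -6.33%.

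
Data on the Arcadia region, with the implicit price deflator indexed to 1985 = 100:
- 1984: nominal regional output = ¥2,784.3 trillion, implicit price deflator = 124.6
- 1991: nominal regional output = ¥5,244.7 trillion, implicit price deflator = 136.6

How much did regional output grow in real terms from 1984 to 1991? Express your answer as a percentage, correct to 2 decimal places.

Deflate each year: 1984 → 2784.3/1.246 = 2234.59; 1991 → 5244.7/1.366 = 3839.46.
So real regional output changed by 3839.46/2234.59 − 1 = 0.7182, i.e. 71.82%.

71.82%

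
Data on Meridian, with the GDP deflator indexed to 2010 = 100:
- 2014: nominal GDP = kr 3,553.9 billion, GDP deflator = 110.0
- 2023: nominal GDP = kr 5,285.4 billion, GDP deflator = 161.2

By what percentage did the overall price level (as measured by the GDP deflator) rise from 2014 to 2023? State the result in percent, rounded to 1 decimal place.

Price-level change = 161.2 / 110.0 − 1 = 0.4655.

46.5%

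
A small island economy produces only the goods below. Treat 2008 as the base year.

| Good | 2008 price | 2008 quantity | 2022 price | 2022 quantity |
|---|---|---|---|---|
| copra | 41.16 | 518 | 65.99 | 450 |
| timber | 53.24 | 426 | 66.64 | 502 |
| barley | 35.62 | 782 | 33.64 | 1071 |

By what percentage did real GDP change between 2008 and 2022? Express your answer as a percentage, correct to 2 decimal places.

16.06%

Real GDP 2008 = Nominal GDP 2008 = 41.16·518 + 53.24·426 + 35.62·782 = 71855.96.
Real GDP 2022 (at 2008 prices) = 41.16·450 + 53.24·502 + 35.62·1071 = 83397.50.
Real growth = 83397.50/71855.96 − 1 = 0.1606.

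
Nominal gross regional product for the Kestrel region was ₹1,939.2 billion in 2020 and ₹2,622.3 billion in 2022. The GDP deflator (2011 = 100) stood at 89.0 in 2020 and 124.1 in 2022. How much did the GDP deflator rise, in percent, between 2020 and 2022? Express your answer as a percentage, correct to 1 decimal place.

39.4%

Price-level change = 124.1 / 89.0 − 1 = 0.3944.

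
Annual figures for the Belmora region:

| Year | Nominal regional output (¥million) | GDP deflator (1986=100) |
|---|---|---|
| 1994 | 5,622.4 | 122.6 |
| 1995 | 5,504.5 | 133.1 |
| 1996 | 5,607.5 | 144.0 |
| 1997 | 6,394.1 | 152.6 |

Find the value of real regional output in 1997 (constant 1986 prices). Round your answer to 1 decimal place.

¥4,190.1 million

Real regional output 1997 = 6394.1 / 1.526 = 4190.10.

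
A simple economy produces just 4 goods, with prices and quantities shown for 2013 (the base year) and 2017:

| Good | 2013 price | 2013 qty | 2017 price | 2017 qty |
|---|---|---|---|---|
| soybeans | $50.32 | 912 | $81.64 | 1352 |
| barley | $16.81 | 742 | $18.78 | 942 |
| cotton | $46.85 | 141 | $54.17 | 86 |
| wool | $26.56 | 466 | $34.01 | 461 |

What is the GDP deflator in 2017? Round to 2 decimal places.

148.20

Nominal GDP 2017 = 81.64·1352 + 18.78·942 + 54.17·86 + 34.01·461 = 148405.27.
Real GDP 2017 (at 2013 prices) = 50.32·1352 + 16.81·942 + 46.85·86 + 26.56·461 = 100140.92.
Deflator = Nominal/Real × 100 = 148405.27/100140.92 × 100 = 148.196.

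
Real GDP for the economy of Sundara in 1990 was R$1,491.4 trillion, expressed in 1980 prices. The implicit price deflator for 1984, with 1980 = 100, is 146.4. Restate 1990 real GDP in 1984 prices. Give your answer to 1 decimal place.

R$2,183.4 trillion

Real GDP in 1984 prices = Real GDP in 1980 prices × (P_1984/P_1980) = 1491.4 × 1.464 = 2183.41.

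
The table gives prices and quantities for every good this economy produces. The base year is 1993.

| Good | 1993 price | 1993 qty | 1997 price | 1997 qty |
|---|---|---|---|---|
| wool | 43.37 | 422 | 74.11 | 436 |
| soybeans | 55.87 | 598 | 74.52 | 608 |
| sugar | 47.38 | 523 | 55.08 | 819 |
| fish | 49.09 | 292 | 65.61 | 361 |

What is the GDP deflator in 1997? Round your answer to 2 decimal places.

133.83

Nominal GDP 1997 = 74.11·436 + 74.52·608 + 55.08·819 + 65.61·361 = 146415.85.
Real GDP 1997 (at 1993 prices) = 43.37·436 + 55.87·608 + 47.38·819 + 49.09·361 = 109403.99.
Deflator = Nominal/Real × 100 = 146415.85/109403.99 × 100 = 133.830.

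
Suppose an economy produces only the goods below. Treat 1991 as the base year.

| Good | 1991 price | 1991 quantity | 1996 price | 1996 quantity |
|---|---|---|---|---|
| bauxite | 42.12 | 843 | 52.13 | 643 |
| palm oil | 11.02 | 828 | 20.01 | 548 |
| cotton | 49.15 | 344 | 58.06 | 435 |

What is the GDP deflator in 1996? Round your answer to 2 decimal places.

127.96

Nominal GDP 1996 = 52.13·643 + 20.01·548 + 58.06·435 = 69741.17.
Real GDP 1996 (at 1991 prices) = 42.12·643 + 11.02·548 + 49.15·435 = 54502.37.
Deflator = Nominal/Real × 100 = 69741.17/54502.37 × 100 = 127.960.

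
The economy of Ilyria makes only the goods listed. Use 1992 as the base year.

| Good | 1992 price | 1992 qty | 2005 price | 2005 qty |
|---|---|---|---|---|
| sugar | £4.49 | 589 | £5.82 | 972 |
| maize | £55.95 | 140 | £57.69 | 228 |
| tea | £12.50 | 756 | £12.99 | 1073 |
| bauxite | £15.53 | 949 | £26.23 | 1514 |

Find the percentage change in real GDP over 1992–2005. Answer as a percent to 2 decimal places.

Real GDP 1992 = Nominal GDP 1992 = 4.49·589 + 55.95·140 + 12.50·756 + 15.53·949 = 34665.58.
Real GDP 2005 (at 1992 prices) = 4.49·972 + 55.95·228 + 12.50·1073 + 15.53·1514 = 54045.80.
Real growth = 54045.80/34665.58 − 1 = 0.5591.

55.91%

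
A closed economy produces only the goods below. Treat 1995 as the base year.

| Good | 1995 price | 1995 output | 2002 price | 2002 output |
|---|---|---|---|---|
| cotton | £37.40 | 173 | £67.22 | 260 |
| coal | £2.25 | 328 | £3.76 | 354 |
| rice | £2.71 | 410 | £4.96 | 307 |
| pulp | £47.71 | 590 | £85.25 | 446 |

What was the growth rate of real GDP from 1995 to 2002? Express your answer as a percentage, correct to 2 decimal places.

Real GDP 1995 = Nominal GDP 1995 = 37.40·173 + 2.25·328 + 2.71·410 + 47.71·590 = 36468.20.
Real GDP 2002 (at 1995 prices) = 37.40·260 + 2.25·354 + 2.71·307 + 47.71·446 = 32631.13.
Real growth = 32631.13/36468.20 − 1 = -0.1052.

-10.52%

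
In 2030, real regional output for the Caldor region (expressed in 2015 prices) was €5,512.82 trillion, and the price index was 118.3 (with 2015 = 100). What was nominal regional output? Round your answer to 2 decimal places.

€6,521.67 trillion

Nominal regional output = Real × (price index/100) = 5512.82 × 1.183 = 6521.67.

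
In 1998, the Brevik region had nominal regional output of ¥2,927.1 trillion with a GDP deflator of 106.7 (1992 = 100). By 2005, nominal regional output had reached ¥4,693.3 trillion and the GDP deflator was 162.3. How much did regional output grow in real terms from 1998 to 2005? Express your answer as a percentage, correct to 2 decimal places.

5.41%

Real regional output 1998 = 2927.1 / 1.067 = 2743.30.
Real regional output 2005 = 4693.3 / 1.623 = 2891.74.
Real growth = 2891.74 / 2743.30 − 1 = 0.0541.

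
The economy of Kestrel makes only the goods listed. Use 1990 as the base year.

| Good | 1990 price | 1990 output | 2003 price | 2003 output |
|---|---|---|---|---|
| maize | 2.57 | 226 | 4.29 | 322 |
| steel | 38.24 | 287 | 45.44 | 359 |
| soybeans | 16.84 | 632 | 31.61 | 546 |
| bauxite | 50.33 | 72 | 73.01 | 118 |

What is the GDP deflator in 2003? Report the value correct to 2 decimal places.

Nominal GDP 2003 = 4.29·322 + 45.44·359 + 31.61·546 + 73.01·118 = 43568.58.
Real GDP 2003 (at 1990 prices) = 2.57·322 + 38.24·359 + 16.84·546 + 50.33·118 = 29689.28.
Deflator = Nominal/Real × 100 = 43568.58/29689.28 × 100 = 146.749.

146.75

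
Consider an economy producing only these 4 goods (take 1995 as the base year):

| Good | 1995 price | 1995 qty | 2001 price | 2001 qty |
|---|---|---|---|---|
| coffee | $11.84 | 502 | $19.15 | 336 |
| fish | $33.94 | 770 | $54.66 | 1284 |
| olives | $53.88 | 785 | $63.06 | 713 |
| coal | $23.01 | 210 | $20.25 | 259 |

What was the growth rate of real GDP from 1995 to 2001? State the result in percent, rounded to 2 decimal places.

Real GDP 1995 = Nominal GDP 1995 = 11.84·502 + 33.94·770 + 53.88·785 + 23.01·210 = 79205.38.
Real GDP 2001 (at 1995 prices) = 11.84·336 + 33.94·1284 + 53.88·713 + 23.01·259 = 91933.23.
Real growth = 91933.23/79205.38 − 1 = 0.1607.

16.07%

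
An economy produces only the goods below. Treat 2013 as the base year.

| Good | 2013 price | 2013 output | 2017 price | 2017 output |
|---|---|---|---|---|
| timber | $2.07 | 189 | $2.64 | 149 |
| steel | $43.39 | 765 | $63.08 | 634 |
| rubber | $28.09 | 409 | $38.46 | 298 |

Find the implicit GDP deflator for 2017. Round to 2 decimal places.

Nominal GDP 2017 = 2.64·149 + 63.08·634 + 38.46·298 = 51847.16.
Real GDP 2017 (at 2013 prices) = 2.07·149 + 43.39·634 + 28.09·298 = 36188.51.
Deflator = Nominal/Real × 100 = 51847.16/36188.51 × 100 = 143.270.

143.27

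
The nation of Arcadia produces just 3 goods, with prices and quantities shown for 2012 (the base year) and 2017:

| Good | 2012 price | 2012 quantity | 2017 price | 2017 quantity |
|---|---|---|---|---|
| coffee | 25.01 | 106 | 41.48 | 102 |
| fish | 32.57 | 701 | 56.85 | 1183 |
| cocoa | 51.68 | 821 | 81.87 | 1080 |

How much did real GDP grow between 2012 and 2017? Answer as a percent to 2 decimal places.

Real GDP 2012 = Nominal GDP 2012 = 25.01·106 + 32.57·701 + 51.68·821 = 67911.91.
Real GDP 2017 (at 2012 prices) = 25.01·102 + 32.57·1183 + 51.68·1080 = 96895.73.
Real growth = 96895.73/67911.91 − 1 = 0.4268.

42.68%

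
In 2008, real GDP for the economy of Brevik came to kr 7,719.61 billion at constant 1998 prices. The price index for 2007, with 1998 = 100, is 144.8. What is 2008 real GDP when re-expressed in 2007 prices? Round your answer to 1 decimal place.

Real GDP in 2007 prices = Real GDP in 1998 prices × (P_2007/P_1998) = 7719.61 × 1.448 = 11178.00.

kr 11,178.0 billion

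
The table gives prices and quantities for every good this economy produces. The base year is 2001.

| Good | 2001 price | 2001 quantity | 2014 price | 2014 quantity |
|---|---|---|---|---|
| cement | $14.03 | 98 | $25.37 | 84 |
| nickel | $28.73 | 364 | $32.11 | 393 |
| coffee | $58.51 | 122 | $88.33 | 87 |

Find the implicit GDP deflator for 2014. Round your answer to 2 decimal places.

Nominal GDP 2014 = 25.37·84 + 32.11·393 + 88.33·87 = 22435.02.
Real GDP 2014 (at 2001 prices) = 14.03·84 + 28.73·393 + 58.51·87 = 17559.78.
Deflator = Nominal/Real × 100 = 22435.02/17559.78 × 100 = 127.764.

127.76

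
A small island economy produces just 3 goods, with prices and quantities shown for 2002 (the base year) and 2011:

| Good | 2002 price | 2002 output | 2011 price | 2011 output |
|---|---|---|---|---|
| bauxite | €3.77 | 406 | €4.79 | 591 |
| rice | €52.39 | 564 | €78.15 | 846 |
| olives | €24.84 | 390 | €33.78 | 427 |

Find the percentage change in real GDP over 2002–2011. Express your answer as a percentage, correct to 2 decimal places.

40.21%

Real GDP 2002 = Nominal GDP 2002 = 3.77·406 + 52.39·564 + 24.84·390 = 40766.18.
Real GDP 2011 (at 2002 prices) = 3.77·591 + 52.39·846 + 24.84·427 = 57156.69.
Real growth = 57156.69/40766.18 − 1 = 0.4021.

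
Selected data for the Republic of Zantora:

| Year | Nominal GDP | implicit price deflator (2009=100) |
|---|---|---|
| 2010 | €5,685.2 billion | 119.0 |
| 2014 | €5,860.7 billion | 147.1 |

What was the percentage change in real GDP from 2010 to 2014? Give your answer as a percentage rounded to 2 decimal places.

Deflate each year: 2010 → 5685.2/1.190 = 4777.48; 2014 → 5860.7/1.471 = 3984.16.
So real GDP changed by 3984.16/4777.48 − 1 = -0.1661, i.e. -16.61%.

-16.61%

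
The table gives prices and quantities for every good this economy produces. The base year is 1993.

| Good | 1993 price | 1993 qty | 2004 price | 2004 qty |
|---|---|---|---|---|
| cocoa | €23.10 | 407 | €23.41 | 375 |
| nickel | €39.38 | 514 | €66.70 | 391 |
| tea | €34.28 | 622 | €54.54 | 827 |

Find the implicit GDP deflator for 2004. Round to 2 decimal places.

Nominal GDP 2004 = 23.41·375 + 66.70·391 + 54.54·827 = 79963.03.
Real GDP 2004 (at 1993 prices) = 23.10·375 + 39.38·391 + 34.28·827 = 52409.64.
Deflator = Nominal/Real × 100 = 79963.03/52409.64 × 100 = 152.573.

152.57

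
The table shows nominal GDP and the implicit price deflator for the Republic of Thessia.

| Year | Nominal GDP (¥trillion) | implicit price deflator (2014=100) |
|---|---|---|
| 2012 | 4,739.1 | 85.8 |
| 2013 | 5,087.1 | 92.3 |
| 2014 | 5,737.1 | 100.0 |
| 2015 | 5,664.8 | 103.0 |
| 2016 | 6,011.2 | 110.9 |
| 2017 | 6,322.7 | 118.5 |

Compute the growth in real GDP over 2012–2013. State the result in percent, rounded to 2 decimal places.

Real GDP 2012 = 4739.1/0.858 = 5523.43.
Real GDP 2013 = 5087.1/0.923 = 5511.48.
Change = 5511.48/5523.43 − 1 = -0.0022.

-0.22%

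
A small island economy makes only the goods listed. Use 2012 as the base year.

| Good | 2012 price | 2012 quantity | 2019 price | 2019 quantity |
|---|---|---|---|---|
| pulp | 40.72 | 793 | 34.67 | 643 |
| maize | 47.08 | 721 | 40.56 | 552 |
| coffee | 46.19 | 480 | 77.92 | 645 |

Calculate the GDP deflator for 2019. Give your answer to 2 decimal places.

Nominal GDP 2019 = 34.67·643 + 40.56·552 + 77.92·645 = 94940.33.
Real GDP 2019 (at 2012 prices) = 40.72·643 + 47.08·552 + 46.19·645 = 81963.67.
Deflator = Nominal/Real × 100 = 94940.33/81963.67 × 100 = 115.832.

115.83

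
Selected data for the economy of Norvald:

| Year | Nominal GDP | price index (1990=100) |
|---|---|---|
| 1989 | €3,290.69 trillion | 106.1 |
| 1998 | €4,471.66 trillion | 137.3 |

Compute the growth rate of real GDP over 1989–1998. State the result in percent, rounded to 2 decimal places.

Real GDP 1989 = 3290.69 / 1.061 = 3101.50.
Real GDP 1998 = 4471.66 / 1.373 = 3256.85.
Real growth = 3256.85 / 3101.50 − 1 = 0.0501.

5.01%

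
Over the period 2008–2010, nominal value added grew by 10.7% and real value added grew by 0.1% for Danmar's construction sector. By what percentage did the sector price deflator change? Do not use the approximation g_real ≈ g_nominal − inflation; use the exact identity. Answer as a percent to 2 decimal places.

(1 + g_nom) = (1 + g_real)(1 + π), so π = 1.1070 / 1.0010 − 1 = 0.10589.

10.59%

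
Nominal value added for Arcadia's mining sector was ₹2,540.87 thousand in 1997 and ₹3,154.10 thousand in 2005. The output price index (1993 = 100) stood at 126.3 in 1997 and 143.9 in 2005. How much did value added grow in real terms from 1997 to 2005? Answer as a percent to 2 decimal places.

Deflate each year: 1997 → 2540.87/1.263 = 2011.77; 2005 → 3154.10/1.439 = 2191.87.
So real value added changed by 2191.87/2011.77 − 1 = 0.0895, i.e. 8.95%.

8.95%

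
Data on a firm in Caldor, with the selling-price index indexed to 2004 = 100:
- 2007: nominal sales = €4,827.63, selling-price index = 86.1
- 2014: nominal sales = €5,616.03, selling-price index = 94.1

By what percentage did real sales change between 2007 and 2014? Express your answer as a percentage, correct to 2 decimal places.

Real sales 2007 = 4827.63 / 0.861 = 5607.00.
Real sales 2014 = 5616.03 / 0.941 = 5968.15.
Real growth = 5968.15 / 5607.00 − 1 = 0.0644.

6.44%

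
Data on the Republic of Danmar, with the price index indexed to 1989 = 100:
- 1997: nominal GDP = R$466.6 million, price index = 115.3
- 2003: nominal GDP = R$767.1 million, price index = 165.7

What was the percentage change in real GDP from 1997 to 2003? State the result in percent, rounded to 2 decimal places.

Deflate each year: 1997 → 466.6/1.153 = 404.68; 2003 → 767.1/1.657 = 462.95.
So real GDP changed by 462.95/404.68 − 1 = 0.1440, i.e. 14.40%.

14.40%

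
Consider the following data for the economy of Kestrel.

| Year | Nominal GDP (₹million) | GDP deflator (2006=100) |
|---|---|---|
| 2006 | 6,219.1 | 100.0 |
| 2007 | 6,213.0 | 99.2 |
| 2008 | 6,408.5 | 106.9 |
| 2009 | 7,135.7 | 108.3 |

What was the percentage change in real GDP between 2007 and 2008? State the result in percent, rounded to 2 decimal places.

Real GDP 2007 = 6213.0/0.992 = 6263.10.
Real GDP 2008 = 6408.5/1.069 = 5994.86.
Change = 5994.86/6263.10 − 1 = -0.0428.

-4.28%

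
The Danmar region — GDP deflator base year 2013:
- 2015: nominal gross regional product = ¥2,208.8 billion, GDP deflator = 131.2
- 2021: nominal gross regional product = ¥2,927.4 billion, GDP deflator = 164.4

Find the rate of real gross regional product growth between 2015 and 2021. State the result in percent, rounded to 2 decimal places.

5.77%

Real gross regional product 2015 = 2208.8 / 1.312 = 1683.54.
Real gross regional product 2021 = 2927.4 / 1.644 = 1780.66.
Real growth = 1780.66 / 1683.54 − 1 = 0.0577.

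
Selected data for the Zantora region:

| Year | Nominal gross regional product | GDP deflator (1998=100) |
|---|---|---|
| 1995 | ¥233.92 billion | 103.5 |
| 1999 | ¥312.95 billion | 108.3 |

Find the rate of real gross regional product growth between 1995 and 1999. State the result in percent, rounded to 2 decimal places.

27.86%

Deflate each year: 1995 → 233.92/1.035 = 226.01; 1999 → 312.95/1.083 = 288.97.
So real gross regional product changed by 288.97/226.01 − 1 = 0.2786, i.e. 27.86%.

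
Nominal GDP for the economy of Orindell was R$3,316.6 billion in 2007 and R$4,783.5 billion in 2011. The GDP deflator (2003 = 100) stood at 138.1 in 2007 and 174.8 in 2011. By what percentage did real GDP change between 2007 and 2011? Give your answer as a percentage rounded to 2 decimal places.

13.95%

Deflate each year: 2007 → 3316.6/1.381 = 2401.59; 2011 → 4783.5/1.748 = 2736.56.
So real GDP changed by 2736.56/2401.59 − 1 = 0.1395, i.e. 13.95%.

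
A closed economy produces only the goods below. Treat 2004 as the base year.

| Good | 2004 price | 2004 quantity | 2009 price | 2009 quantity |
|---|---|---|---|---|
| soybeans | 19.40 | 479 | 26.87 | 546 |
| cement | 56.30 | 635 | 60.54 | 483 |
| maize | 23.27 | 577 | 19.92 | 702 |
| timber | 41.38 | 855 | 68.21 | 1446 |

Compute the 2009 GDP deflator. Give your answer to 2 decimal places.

Nominal GDP 2009 = 26.87·546 + 60.54·483 + 19.92·702 + 68.21·1446 = 156527.34.
Real GDP 2009 (at 2004 prices) = 19.40·546 + 56.30·483 + 23.27·702 + 41.38·1446 = 113956.32.
Deflator = Nominal/Real × 100 = 156527.34/113956.32 × 100 = 137.357.

137.36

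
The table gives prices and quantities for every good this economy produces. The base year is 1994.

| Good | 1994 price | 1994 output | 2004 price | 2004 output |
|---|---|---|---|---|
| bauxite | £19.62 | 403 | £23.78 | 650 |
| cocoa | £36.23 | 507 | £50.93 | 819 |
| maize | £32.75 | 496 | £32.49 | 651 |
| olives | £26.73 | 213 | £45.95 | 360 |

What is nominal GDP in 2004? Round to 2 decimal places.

Nominal GDP 2004 = Σ (p_2004 × q_2004) = 23.78·650 + 50.93·819 + 32.49·651 + 45.95·360 = 94861.66.

£94861.66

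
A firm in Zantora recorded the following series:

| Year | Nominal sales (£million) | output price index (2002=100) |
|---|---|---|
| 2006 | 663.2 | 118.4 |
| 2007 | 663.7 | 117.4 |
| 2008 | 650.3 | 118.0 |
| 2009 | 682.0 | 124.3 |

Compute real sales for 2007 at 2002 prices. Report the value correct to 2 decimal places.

£565.33 million

Real sales 2007 = 663.7 / 1.174 = 565.33.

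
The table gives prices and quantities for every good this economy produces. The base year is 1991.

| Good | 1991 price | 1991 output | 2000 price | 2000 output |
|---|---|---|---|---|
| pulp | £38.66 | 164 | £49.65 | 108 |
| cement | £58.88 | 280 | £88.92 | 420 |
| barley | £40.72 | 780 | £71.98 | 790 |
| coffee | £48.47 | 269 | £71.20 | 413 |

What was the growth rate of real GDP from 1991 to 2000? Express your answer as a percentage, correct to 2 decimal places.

Real GDP 1991 = Nominal GDP 1991 = 38.66·164 + 58.88·280 + 40.72·780 + 48.47·269 = 67626.67.
Real GDP 2000 (at 1991 prices) = 38.66·108 + 58.88·420 + 40.72·790 + 48.47·413 = 81091.79.
Real growth = 81091.79/67626.67 − 1 = 0.1991.

19.91%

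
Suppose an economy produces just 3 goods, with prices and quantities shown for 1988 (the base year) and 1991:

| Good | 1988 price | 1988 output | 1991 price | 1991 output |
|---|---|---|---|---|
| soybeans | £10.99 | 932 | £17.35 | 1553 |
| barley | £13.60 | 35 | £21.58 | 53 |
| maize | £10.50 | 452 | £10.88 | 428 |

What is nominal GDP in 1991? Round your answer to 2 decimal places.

£32744.93

Nominal GDP 1991 = Σ (p_1991 × q_1991) = 17.35·1553 + 21.58·53 + 10.88·428 = 32744.93.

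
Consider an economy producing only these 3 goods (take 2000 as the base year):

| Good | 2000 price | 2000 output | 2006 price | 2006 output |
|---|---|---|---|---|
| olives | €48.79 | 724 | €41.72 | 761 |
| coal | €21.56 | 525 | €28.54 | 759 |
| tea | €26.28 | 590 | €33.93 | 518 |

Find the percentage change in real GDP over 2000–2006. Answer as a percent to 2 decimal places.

Real GDP 2000 = Nominal GDP 2000 = 48.79·724 + 21.56·525 + 26.28·590 = 62148.16.
Real GDP 2006 (at 2000 prices) = 48.79·761 + 21.56·759 + 26.28·518 = 67106.27.
Real growth = 67106.27/62148.16 − 1 = 0.0798.

7.98%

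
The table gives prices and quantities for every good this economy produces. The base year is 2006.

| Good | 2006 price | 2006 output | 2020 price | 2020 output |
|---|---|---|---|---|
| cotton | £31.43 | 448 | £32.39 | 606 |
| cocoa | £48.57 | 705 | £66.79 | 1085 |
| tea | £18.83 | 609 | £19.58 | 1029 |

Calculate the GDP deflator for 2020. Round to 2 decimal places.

123.18

Nominal GDP 2020 = 32.39·606 + 66.79·1085 + 19.58·1029 = 112243.31.
Real GDP 2020 (at 2006 prices) = 31.43·606 + 48.57·1085 + 18.83·1029 = 91121.10.
Deflator = Nominal/Real × 100 = 112243.31/91121.10 × 100 = 123.180.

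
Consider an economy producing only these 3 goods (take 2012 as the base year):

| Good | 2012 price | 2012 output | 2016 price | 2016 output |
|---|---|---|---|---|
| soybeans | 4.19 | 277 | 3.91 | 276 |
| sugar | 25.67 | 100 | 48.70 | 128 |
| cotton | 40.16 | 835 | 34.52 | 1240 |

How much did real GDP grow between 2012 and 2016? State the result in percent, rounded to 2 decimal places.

45.57%

Real GDP 2012 = Nominal GDP 2012 = 4.19·277 + 25.67·100 + 40.16·835 = 37261.23.
Real GDP 2016 (at 2012 prices) = 4.19·276 + 25.67·128 + 40.16·1240 = 54240.60.
Real growth = 54240.60/37261.23 − 1 = 0.4557.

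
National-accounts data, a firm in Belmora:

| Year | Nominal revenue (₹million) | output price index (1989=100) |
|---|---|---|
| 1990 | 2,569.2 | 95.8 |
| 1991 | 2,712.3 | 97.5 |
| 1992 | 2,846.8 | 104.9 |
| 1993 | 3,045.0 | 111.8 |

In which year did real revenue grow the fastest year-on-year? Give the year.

1991

1991: real = 2712.3/0.975 = 2781.85; growth vs 1990 (2681.84) = 3.73%.
1992: real = 2846.8/1.049 = 2713.82; growth vs 1991 (2781.85) = -2.45%.
1993: real = 3045.0/1.118 = 2723.61; growth vs 1992 (2713.82) = 0.36%.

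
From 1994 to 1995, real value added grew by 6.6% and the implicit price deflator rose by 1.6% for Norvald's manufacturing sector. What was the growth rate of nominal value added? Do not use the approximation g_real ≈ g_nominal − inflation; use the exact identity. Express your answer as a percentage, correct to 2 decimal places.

(1 + g_nom) = (1 + g_real)(1 + π) = 1.0660 × 1.0160 = 1.08306.

8.31%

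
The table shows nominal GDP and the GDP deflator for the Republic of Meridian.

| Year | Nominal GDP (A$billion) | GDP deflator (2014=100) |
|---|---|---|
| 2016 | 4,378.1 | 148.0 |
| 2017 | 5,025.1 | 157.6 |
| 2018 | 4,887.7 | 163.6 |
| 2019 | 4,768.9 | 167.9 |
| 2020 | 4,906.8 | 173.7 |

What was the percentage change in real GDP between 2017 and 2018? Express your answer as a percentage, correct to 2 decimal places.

-6.30%

Real GDP 2017 = 5025.1/1.576 = 3188.52.
Real GDP 2018 = 4887.7/1.636 = 2987.59.
Change = 2987.59/3188.52 − 1 = -0.0630.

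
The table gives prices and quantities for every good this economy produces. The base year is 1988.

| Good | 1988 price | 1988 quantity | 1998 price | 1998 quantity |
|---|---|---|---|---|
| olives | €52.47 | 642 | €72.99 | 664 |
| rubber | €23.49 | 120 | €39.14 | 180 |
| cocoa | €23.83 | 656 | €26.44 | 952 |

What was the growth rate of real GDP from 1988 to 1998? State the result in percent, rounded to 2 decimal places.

18.45%

Real GDP 1988 = Nominal GDP 1988 = 52.47·642 + 23.49·120 + 23.83·656 = 52137.02.
Real GDP 1998 (at 1988 prices) = 52.47·664 + 23.49·180 + 23.83·952 = 61754.44.
Real growth = 61754.44/52137.02 − 1 = 0.1845.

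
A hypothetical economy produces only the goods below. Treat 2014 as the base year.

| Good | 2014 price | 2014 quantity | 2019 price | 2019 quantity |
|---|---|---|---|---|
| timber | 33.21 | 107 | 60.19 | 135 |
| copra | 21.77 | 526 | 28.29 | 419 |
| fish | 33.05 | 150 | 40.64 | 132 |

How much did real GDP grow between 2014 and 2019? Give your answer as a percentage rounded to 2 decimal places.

Real GDP 2014 = Nominal GDP 2014 = 33.21·107 + 21.77·526 + 33.05·150 = 19961.99.
Real GDP 2019 (at 2014 prices) = 33.21·135 + 21.77·419 + 33.05·132 = 17967.58.
Real growth = 17967.58/19961.99 − 1 = -0.0999.

-9.99%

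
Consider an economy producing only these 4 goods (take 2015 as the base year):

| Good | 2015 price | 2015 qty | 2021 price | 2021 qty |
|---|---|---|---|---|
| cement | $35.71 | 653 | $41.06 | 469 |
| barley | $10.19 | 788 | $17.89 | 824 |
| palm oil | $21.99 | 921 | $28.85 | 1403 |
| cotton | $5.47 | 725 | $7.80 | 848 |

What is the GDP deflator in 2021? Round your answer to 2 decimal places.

133.73

Nominal GDP 2021 = 41.06·469 + 17.89·824 + 28.85·1403 + 7.80·848 = 81089.45.
Real GDP 2021 (at 2015 prices) = 35.71·469 + 10.19·824 + 21.99·1403 + 5.47·848 = 60635.08.
Deflator = Nominal/Real × 100 = 81089.45/60635.08 × 100 = 133.734.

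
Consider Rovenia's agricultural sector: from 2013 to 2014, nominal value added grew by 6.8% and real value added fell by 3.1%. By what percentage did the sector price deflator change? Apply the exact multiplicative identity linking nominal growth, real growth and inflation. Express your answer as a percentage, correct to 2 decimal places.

10.22%

(1 + g_nom) = (1 + g_real)(1 + π), so π = 1.0680 / 0.9690 − 1 = 0.10217.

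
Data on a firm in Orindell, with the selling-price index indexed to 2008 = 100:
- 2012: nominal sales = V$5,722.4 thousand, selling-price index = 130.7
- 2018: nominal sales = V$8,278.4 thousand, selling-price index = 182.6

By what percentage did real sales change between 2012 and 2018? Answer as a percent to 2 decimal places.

Deflate each year: 2012 → 5722.4/1.307 = 4378.27; 2018 → 8278.4/1.826 = 4533.63.
So real sales changed by 4533.63/4378.27 − 1 = 0.0355, i.e. 3.55%.

3.55%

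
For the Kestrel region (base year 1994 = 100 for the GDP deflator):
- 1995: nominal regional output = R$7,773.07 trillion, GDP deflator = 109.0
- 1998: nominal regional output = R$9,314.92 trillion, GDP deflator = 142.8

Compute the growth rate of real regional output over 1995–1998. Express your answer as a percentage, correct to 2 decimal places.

-8.53%

Real regional output 1995 = 7773.07 / 1.090 = 7131.26.
Real regional output 1998 = 9314.92 / 1.428 = 6523.05.
Real growth = 6523.05 / 7131.26 − 1 = -0.0853.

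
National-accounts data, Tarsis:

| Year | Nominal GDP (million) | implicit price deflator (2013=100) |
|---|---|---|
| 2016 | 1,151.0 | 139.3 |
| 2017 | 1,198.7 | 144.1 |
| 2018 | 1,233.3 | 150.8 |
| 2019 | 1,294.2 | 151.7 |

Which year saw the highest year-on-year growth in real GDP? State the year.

2019

2017: real = 1198.7/1.441 = 831.85; growth vs 2016 (826.27) = 0.68%.
2018: real = 1233.3/1.508 = 817.84; growth vs 2017 (831.85) = -1.68%.
2019: real = 1294.2/1.517 = 853.13; growth vs 2018 (817.84) = 4.32%.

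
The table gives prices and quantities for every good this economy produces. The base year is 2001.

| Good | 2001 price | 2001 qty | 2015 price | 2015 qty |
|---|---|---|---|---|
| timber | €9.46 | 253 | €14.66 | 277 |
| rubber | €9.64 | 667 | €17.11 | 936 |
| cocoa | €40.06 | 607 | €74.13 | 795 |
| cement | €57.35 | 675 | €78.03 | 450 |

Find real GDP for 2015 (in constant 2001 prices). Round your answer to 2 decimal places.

Real GDP 2015 = Σ (p_2001 × q_2015) = 9.46·277 + 9.64·936 + 40.06·795 + 57.35·450 = 69298.66.

€69298.66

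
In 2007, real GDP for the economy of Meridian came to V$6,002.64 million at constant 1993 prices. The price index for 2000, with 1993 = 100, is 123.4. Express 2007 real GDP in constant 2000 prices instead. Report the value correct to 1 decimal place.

Real GDP in 2000 prices = Real GDP in 1993 prices × (P_2000/P_1993) = 6002.64 × 1.234 = 7407.26.

V$7,407.3 million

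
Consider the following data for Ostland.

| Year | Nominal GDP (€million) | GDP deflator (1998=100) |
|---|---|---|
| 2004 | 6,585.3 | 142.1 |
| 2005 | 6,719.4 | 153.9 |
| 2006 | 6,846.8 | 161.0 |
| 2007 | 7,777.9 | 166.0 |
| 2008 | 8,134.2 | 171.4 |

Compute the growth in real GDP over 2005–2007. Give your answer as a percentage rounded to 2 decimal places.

7.32%

Real GDP 2005 = 6719.4/1.539 = 4366.08.
Real GDP 2007 = 7777.9/1.660 = 4685.48.
Change = 4685.48/4366.08 − 1 = 0.0732.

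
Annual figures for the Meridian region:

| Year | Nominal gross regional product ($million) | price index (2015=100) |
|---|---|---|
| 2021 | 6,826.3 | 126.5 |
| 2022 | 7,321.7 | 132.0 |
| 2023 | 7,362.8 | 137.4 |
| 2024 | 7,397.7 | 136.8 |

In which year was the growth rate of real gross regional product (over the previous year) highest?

2022: real = 7321.7/1.320 = 5546.74; growth vs 2021 (5396.28) = 2.79%.
2023: real = 7362.8/1.374 = 5358.66; growth vs 2022 (5546.74) = -3.39%.
2024: real = 7397.7/1.368 = 5407.68; growth vs 2023 (5358.66) = 0.91%.

2022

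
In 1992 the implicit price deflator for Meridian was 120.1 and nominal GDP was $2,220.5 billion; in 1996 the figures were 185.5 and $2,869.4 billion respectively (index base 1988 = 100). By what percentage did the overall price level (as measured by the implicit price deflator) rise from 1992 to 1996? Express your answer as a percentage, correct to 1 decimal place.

54.5%

Price-level change = 185.5 / 120.1 − 1 = 0.5445.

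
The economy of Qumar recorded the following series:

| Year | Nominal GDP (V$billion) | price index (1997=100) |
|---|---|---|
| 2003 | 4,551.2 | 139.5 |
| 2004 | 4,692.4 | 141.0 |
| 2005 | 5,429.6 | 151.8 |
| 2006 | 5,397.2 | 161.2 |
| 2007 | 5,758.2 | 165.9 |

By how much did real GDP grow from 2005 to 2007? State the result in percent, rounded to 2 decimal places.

Real GDP 2005 = 5429.6/1.518 = 3576.81.
Real GDP 2007 = 5758.2/1.659 = 3470.89.
Change = 3470.89/3576.81 − 1 = -0.0296.

-2.96%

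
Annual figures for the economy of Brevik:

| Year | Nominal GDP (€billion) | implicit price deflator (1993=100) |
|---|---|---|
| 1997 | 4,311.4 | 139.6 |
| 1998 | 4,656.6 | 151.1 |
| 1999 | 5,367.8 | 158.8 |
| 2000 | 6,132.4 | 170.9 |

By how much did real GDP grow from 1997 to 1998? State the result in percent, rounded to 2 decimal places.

-0.21%

Real GDP 1997 = 4311.4/1.396 = 3088.40.
Real GDP 1998 = 4656.6/1.511 = 3081.80.
Change = 3081.80/3088.40 − 1 = -0.0021.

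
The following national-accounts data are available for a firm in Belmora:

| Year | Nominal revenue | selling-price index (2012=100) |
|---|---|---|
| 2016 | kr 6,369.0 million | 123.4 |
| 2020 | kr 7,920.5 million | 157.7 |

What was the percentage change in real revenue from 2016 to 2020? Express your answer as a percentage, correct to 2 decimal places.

Real revenue 2016 = 6369.0 / 1.234 = 5161.26.
Real revenue 2020 = 7920.5 / 1.577 = 5022.51.
Real growth = 5022.51 / 5161.26 − 1 = -0.0269.

-2.69%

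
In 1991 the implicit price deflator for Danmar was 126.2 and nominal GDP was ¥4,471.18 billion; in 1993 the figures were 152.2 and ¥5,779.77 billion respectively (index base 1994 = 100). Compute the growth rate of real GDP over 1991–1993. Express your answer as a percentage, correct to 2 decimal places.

7.18%

Deflate each year: 1991 → 4471.18/1.262 = 3542.93; 1993 → 5779.77/1.522 = 3797.48.
So real GDP changed by 3797.48/3542.93 − 1 = 0.0718, i.e. 7.18%.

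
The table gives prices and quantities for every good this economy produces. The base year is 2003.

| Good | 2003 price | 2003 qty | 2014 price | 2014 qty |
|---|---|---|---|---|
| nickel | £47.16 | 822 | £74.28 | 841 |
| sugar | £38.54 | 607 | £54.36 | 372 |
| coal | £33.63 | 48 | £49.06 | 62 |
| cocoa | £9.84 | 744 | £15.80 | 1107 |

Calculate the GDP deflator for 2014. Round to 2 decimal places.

154.12

Nominal GDP 2014 = 74.28·841 + 54.36·372 + 49.06·62 + 15.80·1107 = 103223.72.
Real GDP 2014 (at 2003 prices) = 47.16·841 + 38.54·372 + 33.63·62 + 9.84·1107 = 66976.38.
Deflator = Nominal/Real × 100 = 103223.72/66976.38 × 100 = 154.120.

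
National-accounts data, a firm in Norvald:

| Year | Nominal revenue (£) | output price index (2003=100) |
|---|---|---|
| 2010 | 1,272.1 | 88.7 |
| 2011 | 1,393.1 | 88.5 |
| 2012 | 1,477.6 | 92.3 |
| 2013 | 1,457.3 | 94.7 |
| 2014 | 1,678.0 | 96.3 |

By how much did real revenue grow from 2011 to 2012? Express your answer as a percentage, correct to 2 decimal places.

1.70%

Real revenue 2011 = 1393.1/0.885 = 1574.12.
Real revenue 2012 = 1477.6/0.923 = 1600.87.
Change = 1600.87/1574.12 − 1 = 0.0170.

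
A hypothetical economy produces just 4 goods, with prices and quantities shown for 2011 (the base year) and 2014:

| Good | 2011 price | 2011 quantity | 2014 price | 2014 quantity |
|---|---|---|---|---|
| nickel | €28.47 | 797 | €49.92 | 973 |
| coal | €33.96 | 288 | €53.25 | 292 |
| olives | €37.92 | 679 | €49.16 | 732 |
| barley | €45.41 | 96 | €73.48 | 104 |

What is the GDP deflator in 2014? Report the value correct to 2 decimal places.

153.71

Nominal GDP 2014 = 49.92·973 + 53.25·292 + 49.16·732 + 73.48·104 = 107748.20.
Real GDP 2014 (at 2011 prices) = 28.47·973 + 33.96·292 + 37.92·732 + 45.41·104 = 70097.71.
Deflator = Nominal/Real × 100 = 107748.20/70097.71 × 100 = 153.711.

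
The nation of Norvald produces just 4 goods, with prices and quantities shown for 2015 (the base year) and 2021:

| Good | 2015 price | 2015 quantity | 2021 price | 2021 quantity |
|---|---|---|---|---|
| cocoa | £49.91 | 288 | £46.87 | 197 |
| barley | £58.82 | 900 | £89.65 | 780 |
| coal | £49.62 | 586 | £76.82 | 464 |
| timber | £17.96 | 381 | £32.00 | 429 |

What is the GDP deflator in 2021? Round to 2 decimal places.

Nominal GDP 2021 = 46.87·197 + 89.65·780 + 76.82·464 + 32.00·429 = 128532.87.
Real GDP 2021 (at 2015 prices) = 49.91·197 + 58.82·780 + 49.62·464 + 17.96·429 = 86440.39.
Deflator = Nominal/Real × 100 = 128532.87/86440.39 × 100 = 148.695.

148.70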